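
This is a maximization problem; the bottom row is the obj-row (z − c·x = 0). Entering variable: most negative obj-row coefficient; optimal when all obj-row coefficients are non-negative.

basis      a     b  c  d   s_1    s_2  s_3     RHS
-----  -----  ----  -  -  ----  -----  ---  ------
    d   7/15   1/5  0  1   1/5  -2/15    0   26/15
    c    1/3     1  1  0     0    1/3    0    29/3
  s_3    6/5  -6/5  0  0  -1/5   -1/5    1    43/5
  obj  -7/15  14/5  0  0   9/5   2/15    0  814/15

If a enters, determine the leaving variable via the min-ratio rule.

d

Column a entries and ratios — d: (26/15)/(7/15) = 26/7; c: (29/3)/(1/3) = 29; s_3: (43/5)/(6/5) = 43/6.
Smallest ratio is 26/7 in the row of d, so d leaves.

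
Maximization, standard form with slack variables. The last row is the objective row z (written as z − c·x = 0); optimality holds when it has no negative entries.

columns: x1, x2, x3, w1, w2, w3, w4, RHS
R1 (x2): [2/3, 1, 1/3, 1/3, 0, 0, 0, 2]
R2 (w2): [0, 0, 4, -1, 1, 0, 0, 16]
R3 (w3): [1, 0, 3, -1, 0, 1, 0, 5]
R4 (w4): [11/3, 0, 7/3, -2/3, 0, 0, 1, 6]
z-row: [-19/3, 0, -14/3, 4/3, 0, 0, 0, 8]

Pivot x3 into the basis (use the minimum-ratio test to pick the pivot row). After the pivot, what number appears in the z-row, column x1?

Ratio test on column x3 — row 1: 2/(1/3) = 6; row 2: 16/4 = 4; row 3: 5/3 = 5/3; row 4: 6/(7/3) = 18/7. Minimum is 5/3 at row 3 (w3 leaves); pivot element 3.
Divide row 3 by 3; eliminate column x3 from the other rows.
z-row update in column x1: -19/3 − (-14/3)·(1/3) = -43/9.

-43/9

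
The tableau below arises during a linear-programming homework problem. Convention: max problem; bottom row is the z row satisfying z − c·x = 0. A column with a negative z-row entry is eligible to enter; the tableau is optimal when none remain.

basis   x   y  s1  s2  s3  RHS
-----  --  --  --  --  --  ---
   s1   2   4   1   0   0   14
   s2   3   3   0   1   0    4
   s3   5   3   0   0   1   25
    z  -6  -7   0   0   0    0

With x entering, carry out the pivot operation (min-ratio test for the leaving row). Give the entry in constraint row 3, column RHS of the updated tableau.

55/3

Ratio test on column x — row 1: 14/2 = 7; row 2: 4/3 = 4/3; row 3: 25/5 = 5. Minimum is 4/3 at row 2 (s2 leaves); pivot element 3.
Divide row 2 by 3; eliminate column x from the other rows.
Row 3 update in column RHS: 25 − 5·(4/3) = 55/3.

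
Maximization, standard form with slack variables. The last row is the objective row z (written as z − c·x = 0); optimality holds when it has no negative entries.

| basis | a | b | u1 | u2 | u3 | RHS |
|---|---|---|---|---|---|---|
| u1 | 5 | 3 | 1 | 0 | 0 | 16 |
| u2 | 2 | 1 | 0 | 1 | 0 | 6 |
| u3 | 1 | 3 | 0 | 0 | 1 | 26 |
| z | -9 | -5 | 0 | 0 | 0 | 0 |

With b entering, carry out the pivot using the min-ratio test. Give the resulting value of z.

80/3

Ratio test on column b — row 1: 16/3 = 16/3; row 2: 6/1 = 6; row 3: 26/3 = 26/3. Minimum is 16/3 at row 1 (u1 leaves); pivot element 3.
Pivot on row 1; the z-row RHS becomes 0 − (-5)·(16/3) = 80/3.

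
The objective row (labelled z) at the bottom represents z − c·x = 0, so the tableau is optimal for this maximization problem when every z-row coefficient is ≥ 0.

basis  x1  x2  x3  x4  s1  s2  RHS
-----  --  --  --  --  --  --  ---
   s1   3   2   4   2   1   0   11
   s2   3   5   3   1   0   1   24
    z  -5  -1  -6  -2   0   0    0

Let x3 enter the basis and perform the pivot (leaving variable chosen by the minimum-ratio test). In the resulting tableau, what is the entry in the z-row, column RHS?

33/2

Ratio test on column x3 — row 1: 11/4 = 11/4; row 2: 24/3 = 8. Minimum is 11/4 at row 1 (s1 leaves); pivot element 4.
Divide row 1 by 4; eliminate column x3 from the other rows.
z-row update in column RHS: 0 − (-6)·(11/4) = 33/2.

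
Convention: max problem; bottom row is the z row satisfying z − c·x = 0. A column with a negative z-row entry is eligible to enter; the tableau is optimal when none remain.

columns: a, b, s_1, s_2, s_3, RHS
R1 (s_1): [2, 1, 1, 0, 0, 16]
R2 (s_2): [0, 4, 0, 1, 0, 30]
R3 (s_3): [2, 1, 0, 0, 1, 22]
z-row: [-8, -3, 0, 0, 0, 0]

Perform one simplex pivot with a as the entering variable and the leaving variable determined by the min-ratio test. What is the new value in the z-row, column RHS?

64

Ratio test on column a — row 1: 16/2 = 8; row 2: entry 0 ≤ 0; row 3: 22/2 = 11. Minimum is 8 at row 1 (s_1 leaves); pivot element 2.
Divide row 1 by 2; eliminate column a from the other rows.
z-row update in column RHS: 0 − (-8)·8 = 64.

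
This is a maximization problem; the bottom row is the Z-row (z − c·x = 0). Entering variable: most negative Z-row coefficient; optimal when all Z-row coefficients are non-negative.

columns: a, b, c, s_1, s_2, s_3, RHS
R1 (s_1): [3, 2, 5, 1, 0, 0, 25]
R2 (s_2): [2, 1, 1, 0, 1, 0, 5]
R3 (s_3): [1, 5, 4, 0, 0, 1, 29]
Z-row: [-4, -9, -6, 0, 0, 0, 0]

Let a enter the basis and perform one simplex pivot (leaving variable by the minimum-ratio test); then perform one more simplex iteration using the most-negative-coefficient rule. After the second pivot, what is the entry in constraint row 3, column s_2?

Ratio test on column a — row 1: 25/3 = 25/3; row 2: 5/2 = 5/2; row 3: 29/1 = 29. Minimum is 5/2 at row 2 (s_2 leaves); pivot element 2.
Divide row 2 by 2; eliminate column a from the other rows.
Second iteration: most negative Z-row entry is -7 in column b, so b enters.
Ratio test on column b — row 1: (35/2)/(1/2) = 35; row 2: (5/2)/(1/2) = 5; row 3: (53/2)/(9/2) = 53/9. Minimum is 5 at row 2 (a leaves); pivot element 1/2.
Divide row 2 by 1/2; eliminate column b from the other rows.
After both pivots, the entry at constraint row 3, column s_2 is -5.

-5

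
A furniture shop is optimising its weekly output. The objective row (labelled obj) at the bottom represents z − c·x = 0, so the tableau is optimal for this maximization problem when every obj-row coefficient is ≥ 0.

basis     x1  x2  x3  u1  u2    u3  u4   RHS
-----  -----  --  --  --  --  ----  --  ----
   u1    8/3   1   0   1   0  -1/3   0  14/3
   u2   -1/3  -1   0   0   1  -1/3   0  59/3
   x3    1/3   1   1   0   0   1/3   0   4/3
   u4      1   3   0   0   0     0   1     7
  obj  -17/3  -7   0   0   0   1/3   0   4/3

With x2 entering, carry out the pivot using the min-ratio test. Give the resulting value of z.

32/3

Ratio test on column x2 — row 1: (14/3)/1 = 14/3; row 2: entry -1 ≤ 0; row 3: (4/3)/1 = 4/3; row 4: 7/3 = 7/3. Minimum is 4/3 at row 3 (x3 leaves); pivot element 1.
Pivot on row 3; the obj-row RHS becomes 4/3 − (-7)·(4/3) = 32/3.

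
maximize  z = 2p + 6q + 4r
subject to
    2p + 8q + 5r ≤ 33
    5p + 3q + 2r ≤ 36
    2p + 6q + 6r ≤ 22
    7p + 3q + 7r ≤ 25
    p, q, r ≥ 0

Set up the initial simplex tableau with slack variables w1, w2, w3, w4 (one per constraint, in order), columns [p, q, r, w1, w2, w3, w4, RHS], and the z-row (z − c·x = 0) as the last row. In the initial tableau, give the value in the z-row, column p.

The z-row carries the negated objective coefficients: the p entry is -2.

-2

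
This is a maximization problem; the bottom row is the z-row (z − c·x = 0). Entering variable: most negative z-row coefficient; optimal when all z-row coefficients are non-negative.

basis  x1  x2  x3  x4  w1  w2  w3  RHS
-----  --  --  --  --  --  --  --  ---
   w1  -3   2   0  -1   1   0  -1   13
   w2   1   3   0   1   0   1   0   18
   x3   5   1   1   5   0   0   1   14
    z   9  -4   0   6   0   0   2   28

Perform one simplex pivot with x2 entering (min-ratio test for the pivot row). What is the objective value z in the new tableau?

Ratio test on column x2 — row 1: 13/2 = 13/2; row 2: 18/3 = 6; row 3: 14/1 = 14. Minimum is 6 at row 2 (w2 leaves); pivot element 3.
Pivot on row 2; the z-row RHS becomes 28 − (-4)·6 = 52.

52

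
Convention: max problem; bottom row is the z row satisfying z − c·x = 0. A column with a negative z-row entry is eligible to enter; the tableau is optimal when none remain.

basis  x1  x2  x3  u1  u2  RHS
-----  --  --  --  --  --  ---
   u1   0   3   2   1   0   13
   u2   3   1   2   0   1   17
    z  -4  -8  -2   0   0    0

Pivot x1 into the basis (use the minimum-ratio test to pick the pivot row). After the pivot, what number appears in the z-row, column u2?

Ratio test on column x1 — row 1: entry 0 ≤ 0; row 2: 17/3 = 17/3. Minimum is 17/3 at row 2 (u2 leaves); pivot element 3.
Divide row 2 by 3; eliminate column x1 from the other rows.
z-row update in column u2: 0 − (-4)·(1/3) = 4/3.

4/3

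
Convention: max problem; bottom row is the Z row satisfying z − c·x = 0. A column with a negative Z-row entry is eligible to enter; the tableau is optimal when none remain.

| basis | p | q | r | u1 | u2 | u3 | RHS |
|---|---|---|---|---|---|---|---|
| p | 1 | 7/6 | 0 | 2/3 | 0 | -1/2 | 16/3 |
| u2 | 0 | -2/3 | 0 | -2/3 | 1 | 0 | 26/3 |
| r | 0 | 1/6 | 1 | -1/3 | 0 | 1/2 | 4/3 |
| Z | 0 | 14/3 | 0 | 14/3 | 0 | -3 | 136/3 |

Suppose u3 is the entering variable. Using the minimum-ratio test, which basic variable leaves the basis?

r

Column u3 entries and ratios — p: -1/2 ≤ 0, skip; u2: 0 ≤ 0, skip; r: (4/3)/(1/2) = 8/3.
Smallest ratio is 8/3 in the row of r, so r leaves.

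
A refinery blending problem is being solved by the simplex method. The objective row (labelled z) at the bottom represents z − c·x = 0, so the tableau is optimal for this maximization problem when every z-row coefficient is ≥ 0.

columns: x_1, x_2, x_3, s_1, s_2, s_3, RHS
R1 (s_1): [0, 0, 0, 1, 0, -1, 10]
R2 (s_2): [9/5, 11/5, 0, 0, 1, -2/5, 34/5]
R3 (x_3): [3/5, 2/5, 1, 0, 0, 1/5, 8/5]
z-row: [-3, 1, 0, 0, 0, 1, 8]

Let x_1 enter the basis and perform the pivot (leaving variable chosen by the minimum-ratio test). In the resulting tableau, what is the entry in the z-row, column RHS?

Ratio test on column x_1 — row 1: entry 0 ≤ 0; row 2: (34/5)/(9/5) = 34/9; row 3: (8/5)/(3/5) = 8/3. Minimum is 8/3 at row 3 (x_3 leaves); pivot element 3/5.
Divide row 3 by 3/5; eliminate column x_1 from the other rows.
z-row update in column RHS: 8 − (-3)·(8/3) = 16.

16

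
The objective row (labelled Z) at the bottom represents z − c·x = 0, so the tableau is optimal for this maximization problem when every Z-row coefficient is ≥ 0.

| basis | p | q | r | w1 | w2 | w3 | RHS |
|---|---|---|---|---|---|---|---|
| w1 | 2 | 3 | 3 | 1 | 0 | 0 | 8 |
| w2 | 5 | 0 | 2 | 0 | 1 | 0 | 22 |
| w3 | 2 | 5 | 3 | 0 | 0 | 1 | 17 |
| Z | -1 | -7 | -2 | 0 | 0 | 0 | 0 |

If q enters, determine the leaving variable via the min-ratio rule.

Column q entries and ratios — w1: 8/3 = 8/3; w2: 0 ≤ 0, skip; w3: 17/5 = 17/5.
Smallest ratio is 8/3 in the row of w1, so w1 leaves.

w1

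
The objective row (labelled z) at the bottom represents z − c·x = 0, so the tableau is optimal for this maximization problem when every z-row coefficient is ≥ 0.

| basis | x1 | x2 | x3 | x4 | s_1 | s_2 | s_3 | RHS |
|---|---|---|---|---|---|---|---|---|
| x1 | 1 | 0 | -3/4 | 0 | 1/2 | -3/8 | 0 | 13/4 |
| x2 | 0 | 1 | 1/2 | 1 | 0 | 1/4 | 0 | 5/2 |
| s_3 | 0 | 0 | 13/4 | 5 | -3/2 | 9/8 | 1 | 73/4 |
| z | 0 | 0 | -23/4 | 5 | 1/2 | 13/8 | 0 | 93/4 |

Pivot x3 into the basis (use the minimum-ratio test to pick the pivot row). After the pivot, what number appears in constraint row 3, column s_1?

Ratio test on column x3 — row 1: entry -3/4 ≤ 0; row 2: (5/2)/(1/2) = 5; row 3: (73/4)/(13/4) = 73/13. Minimum is 5 at row 2 (x2 leaves); pivot element 1/2.
Divide row 2 by 1/2; eliminate column x3 from the other rows.
Row 3 update in column s_1: -3/2 − (13/4)·0 = -3/2.

-3/2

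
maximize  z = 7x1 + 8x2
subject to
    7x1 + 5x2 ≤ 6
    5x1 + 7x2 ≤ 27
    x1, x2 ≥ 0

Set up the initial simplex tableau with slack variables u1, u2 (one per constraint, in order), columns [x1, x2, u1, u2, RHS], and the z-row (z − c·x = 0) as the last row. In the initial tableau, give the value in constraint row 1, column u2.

Slack u2 belongs to constraint 2; its column is the unit vector e_2, so the entry in row 1 is 0.

0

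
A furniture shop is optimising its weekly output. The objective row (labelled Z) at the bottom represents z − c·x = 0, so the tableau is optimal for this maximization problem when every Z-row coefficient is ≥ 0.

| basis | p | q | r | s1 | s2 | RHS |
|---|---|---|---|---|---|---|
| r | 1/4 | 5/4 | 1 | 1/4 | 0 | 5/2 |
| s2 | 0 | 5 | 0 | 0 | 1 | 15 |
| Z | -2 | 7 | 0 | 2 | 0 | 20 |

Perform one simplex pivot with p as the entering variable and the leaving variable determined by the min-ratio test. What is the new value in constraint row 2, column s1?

0

Ratio test on column p — row 1: (5/2)/(1/4) = 10; row 2: entry 0 ≤ 0. Minimum is 10 at row 1 (r leaves); pivot element 1/4.
Divide row 1 by 1/4; eliminate column p from the other rows.
Row 2 update in column s1: 0 − 0·1 = 0.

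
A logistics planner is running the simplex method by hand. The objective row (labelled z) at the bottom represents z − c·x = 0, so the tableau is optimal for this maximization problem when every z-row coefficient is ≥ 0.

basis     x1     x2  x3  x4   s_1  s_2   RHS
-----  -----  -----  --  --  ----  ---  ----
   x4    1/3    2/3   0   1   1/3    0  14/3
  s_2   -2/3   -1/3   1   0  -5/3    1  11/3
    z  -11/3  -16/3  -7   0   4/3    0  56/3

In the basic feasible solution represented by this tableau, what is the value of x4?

x4 is basic (row 1); its value is the RHS of that row, 14/3.

14/3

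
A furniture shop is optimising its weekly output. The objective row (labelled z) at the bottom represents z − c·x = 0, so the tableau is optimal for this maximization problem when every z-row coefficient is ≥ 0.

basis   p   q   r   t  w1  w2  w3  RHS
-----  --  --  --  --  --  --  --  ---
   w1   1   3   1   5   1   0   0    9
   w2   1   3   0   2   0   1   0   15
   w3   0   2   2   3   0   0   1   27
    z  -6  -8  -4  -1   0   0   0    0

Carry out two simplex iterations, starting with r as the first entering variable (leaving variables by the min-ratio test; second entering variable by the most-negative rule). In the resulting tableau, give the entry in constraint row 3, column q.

2

Ratio test on column r — row 1: 9/1 = 9; row 2: entry 0 ≤ 0; row 3: 27/2 = 27/2. Minimum is 9 at row 1 (w1 leaves); pivot element 1.
Divide row 1 by 1; eliminate column r from the other rows.
Second iteration: most negative z-row entry is -2 in column p, so p enters.
Ratio test on column p — row 1: 9/1 = 9; row 2: 15/1 = 15; row 3: entry -2 ≤ 0. Minimum is 9 at row 1 (r leaves); pivot element 1.
Divide row 1 by 1; eliminate column p from the other rows.
After both pivots, the entry at constraint row 3, column q is 2.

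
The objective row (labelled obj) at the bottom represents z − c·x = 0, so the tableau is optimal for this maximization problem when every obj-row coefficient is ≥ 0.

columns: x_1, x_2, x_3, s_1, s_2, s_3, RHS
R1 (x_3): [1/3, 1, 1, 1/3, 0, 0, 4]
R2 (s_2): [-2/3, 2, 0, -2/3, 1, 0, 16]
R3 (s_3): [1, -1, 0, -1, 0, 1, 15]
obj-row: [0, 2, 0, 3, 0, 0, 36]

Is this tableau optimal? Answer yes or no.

Every obj-row coefficient is ≥ 0, so the tableau is optimal.

yes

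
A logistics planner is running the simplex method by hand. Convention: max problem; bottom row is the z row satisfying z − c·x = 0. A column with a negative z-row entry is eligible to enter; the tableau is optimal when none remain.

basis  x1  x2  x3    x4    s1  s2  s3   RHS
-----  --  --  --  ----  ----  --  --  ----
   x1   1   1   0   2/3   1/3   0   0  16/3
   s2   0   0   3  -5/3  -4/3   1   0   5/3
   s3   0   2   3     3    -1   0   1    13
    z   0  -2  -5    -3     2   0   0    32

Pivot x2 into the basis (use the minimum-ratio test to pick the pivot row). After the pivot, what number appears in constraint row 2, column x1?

Ratio test on column x2 — row 1: (16/3)/1 = 16/3; row 2: entry 0 ≤ 0; row 3: 13/2 = 13/2. Minimum is 16/3 at row 1 (x1 leaves); pivot element 1.
Divide row 1 by 1; eliminate column x2 from the other rows.
Row 2 update in column x1: 0 − 0·1 = 0.

0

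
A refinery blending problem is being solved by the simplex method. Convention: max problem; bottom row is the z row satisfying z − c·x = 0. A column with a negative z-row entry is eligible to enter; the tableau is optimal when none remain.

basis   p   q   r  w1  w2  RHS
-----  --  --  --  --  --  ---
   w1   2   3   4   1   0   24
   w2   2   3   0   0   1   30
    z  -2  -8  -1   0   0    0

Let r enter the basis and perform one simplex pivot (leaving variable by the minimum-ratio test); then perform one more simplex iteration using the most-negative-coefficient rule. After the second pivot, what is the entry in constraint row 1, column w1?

1/3

Ratio test on column r — row 1: 24/4 = 6; row 2: entry 0 ≤ 0. Minimum is 6 at row 1 (w1 leaves); pivot element 4.
Divide row 1 by 4; eliminate column r from the other rows.
Second iteration: most negative z-row entry is -29/4 in column q, so q enters.
Ratio test on column q — row 1: 6/(3/4) = 8; row 2: 30/3 = 10. Minimum is 8 at row 1 (r leaves); pivot element 3/4.
Divide row 1 by 3/4; eliminate column q from the other rows.
After both pivots, the entry at constraint row 1, column w1 is 1/3.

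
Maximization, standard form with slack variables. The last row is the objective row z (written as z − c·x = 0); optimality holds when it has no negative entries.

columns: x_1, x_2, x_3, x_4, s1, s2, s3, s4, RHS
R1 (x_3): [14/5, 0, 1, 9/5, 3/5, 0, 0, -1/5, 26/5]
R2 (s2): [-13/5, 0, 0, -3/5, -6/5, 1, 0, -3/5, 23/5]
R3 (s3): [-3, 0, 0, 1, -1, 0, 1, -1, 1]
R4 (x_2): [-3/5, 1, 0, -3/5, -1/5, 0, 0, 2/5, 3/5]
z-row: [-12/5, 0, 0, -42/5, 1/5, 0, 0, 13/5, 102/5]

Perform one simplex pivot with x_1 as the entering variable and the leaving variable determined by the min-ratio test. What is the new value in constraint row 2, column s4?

-11/14

Ratio test on column x_1 — row 1: (26/5)/(14/5) = 13/7; row 2: entry -13/5 ≤ 0; row 3: entry -3 ≤ 0; row 4: entry -3/5 ≤ 0. Minimum is 13/7 at row 1 (x_3 leaves); pivot element 14/5.
Divide row 1 by 14/5; eliminate column x_1 from the other rows.
Row 2 update in column s4: -3/5 − (-13/5)·(-1/14) = -11/14.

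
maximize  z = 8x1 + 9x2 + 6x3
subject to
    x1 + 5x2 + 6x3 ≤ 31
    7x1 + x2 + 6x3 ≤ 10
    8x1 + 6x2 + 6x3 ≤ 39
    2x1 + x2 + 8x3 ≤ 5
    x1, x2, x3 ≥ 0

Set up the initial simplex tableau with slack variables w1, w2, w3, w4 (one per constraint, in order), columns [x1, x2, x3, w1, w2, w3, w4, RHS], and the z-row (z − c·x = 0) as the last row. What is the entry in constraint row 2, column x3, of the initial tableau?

Constraint 2 has coefficient 6 on x3.

6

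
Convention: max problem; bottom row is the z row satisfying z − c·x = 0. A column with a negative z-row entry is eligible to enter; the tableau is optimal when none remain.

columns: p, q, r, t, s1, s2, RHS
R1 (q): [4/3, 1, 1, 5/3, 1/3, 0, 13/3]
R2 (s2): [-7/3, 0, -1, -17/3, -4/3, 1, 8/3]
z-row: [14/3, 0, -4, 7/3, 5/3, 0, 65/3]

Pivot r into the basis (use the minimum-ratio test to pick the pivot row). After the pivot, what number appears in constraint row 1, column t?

5/3

Ratio test on column r — row 1: (13/3)/1 = 13/3; row 2: entry -1 ≤ 0. Minimum is 13/3 at row 1 (q leaves); pivot element 1.
Divide row 1 by 1; eliminate column r from the other rows.
In the new row 1, the t entry is the old entry divided by the pivot: (5/3)/1 = 5/3.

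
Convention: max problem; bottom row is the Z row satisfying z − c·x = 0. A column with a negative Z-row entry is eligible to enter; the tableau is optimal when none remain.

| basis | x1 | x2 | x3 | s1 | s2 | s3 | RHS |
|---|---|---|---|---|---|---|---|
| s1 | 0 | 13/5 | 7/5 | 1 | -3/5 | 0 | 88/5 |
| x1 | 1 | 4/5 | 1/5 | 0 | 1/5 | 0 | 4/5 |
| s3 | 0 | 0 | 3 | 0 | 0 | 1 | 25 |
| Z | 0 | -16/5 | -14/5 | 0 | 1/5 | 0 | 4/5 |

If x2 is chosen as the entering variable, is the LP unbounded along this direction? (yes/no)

no

Column x2 has positive entries in row(s) 1, 2, so the ratio test bounds it — not unbounded.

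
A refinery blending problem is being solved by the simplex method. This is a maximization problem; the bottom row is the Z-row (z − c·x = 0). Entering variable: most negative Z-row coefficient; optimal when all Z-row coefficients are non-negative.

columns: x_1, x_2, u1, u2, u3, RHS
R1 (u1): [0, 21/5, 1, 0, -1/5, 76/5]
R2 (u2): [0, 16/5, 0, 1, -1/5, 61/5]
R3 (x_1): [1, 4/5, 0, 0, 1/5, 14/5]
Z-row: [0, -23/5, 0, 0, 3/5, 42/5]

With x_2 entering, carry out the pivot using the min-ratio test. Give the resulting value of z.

Ratio test on column x_2 — row 1: (76/5)/(21/5) = 76/21; row 2: (61/5)/(16/5) = 61/16; row 3: (14/5)/(4/5) = 7/2. Minimum is 7/2 at row 3 (x_1 leaves); pivot element 4/5.
Pivot on row 3; the Z-row RHS becomes 42/5 − (-23/5)·(7/2) = 49/2.

49/2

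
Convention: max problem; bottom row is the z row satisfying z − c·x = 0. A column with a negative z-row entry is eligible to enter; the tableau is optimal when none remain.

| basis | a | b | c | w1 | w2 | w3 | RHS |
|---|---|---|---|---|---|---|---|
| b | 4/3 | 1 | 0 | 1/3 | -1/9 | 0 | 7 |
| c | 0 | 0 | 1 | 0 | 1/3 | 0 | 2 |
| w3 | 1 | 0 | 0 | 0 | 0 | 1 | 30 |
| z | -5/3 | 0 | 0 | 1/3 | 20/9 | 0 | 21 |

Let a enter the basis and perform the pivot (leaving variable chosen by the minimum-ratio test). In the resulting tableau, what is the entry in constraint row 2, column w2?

Ratio test on column a — row 1: 7/(4/3) = 21/4; row 2: entry 0 ≤ 0; row 3: 30/1 = 30. Minimum is 21/4 at row 1 (b leaves); pivot element 4/3.
Divide row 1 by 4/3; eliminate column a from the other rows.
Row 2 update in column w2: 1/3 − 0·(-1/12) = 1/3.

1/3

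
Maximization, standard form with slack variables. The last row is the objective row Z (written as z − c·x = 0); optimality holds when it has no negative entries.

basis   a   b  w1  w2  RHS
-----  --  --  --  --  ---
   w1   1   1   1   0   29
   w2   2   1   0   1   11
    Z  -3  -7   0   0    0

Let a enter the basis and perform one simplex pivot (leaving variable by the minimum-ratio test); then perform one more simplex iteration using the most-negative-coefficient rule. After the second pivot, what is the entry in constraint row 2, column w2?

Ratio test on column a — row 1: 29/1 = 29; row 2: 11/2 = 11/2. Minimum is 11/2 at row 2 (w2 leaves); pivot element 2.
Divide row 2 by 2; eliminate column a from the other rows.
Second iteration: most negative Z-row entry is -11/2 in column b, so b enters.
Ratio test on column b — row 1: (47/2)/(1/2) = 47; row 2: (11/2)/(1/2) = 11. Minimum is 11 at row 2 (a leaves); pivot element 1/2.
Divide row 2 by 1/2; eliminate column b from the other rows.
After both pivots, the entry at constraint row 2, column w2 is 1.

1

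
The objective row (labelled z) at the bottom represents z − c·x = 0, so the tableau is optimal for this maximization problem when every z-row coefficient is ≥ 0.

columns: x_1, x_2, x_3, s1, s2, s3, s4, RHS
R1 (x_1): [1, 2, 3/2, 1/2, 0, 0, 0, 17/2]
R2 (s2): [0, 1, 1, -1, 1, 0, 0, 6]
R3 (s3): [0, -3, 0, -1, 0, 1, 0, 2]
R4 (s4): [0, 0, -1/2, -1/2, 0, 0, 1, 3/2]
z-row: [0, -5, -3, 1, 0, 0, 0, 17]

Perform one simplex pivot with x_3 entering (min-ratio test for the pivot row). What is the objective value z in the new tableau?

34

Ratio test on column x_3 — row 1: (17/2)/(3/2) = 17/3; row 2: 6/1 = 6; row 3: entry 0 ≤ 0; row 4: entry -1/2 ≤ 0. Minimum is 17/3 at row 1 (x_1 leaves); pivot element 3/2.
Pivot on row 1; the z-row RHS becomes 17 − (-3)·(17/3) = 34.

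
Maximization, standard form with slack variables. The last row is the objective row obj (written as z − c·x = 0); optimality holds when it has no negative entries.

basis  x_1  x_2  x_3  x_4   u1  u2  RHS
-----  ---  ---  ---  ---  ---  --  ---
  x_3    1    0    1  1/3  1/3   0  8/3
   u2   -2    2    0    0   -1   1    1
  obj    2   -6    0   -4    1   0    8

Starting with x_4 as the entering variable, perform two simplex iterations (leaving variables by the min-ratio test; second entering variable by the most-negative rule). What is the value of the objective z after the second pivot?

43

Ratio test on column x_4 — row 1: (8/3)/(1/3) = 8; row 2: entry 0 ≤ 0. Minimum is 8 at row 1 (x_3 leaves); pivot element 1/3.
Pivot on row 1; the obj-row RHS becomes 8 − (-4)·8 = 40.
Next entering variable (most negative obj-row entry -6): x_2.
Ratio test on column x_2 — row 1: entry 0 ≤ 0; row 2: 1/2 = 1/2. Minimum is 1/2 at row 2 (u2 leaves); pivot element 2.
After the second pivot the obj-row RHS is 40 − (-6)·(1/2) = 43.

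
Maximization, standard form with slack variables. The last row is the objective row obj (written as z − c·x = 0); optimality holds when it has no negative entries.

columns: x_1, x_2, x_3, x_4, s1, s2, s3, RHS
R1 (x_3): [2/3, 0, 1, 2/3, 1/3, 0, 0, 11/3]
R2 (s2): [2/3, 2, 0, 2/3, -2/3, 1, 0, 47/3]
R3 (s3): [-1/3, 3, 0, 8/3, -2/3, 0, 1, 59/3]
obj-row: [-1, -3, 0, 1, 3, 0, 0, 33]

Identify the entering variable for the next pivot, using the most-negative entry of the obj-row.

Negative obj-row entries: x_1: -1, x_2: -3.
The most negative is -3 in column x_2, so x_2 enters.

x_2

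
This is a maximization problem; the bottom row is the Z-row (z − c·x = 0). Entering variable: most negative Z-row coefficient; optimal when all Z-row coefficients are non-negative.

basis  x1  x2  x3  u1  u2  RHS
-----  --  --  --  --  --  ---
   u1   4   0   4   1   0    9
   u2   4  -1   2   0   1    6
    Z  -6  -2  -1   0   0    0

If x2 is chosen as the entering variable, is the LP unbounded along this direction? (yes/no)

yes

Every constraint-row entry in column x2 is ≤ 0, so increasing x2 is unbounded.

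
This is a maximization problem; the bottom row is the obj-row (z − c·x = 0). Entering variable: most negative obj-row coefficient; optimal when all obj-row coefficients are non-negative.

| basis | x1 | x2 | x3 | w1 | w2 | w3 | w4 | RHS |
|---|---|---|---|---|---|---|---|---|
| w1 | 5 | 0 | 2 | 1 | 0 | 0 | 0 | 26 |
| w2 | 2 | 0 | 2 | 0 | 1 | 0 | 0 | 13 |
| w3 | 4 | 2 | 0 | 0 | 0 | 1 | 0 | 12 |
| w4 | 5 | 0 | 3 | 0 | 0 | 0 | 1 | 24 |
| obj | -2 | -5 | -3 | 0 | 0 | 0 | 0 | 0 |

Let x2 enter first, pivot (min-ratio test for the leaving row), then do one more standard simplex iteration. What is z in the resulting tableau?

Ratio test on column x2 — row 1: entry 0 ≤ 0; row 2: entry 0 ≤ 0; row 3: 12/2 = 6; row 4: entry 0 ≤ 0. Minimum is 6 at row 3 (w3 leaves); pivot element 2.
Pivot on row 3; the obj-row RHS becomes 0 − (-5)·6 = 30.
Next entering variable (most negative obj-row entry -3): x3.
Ratio test on column x3 — row 1: 26/2 = 13; row 2: 13/2 = 13/2; row 3: entry 0 ≤ 0; row 4: 24/3 = 8. Minimum is 13/2 at row 2 (w2 leaves); pivot element 2.
After the second pivot the obj-row RHS is 30 − (-3)·(13/2) = 99/2.

99/2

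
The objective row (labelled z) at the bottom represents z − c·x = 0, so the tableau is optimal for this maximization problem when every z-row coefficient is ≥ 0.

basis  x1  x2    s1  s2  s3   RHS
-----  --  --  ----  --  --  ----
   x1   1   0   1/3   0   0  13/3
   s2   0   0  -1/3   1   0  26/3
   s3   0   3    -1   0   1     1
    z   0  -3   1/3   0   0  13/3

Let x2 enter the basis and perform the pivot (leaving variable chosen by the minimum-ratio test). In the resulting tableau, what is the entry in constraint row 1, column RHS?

13/3

Ratio test on column x2 — row 1: entry 0 ≤ 0; row 2: entry 0 ≤ 0; row 3: 1/3 = 1/3. Minimum is 1/3 at row 3 (s3 leaves); pivot element 3.
Divide row 3 by 3; eliminate column x2 from the other rows.
Row 1 update in column RHS: 13/3 − 0·(1/3) = 13/3.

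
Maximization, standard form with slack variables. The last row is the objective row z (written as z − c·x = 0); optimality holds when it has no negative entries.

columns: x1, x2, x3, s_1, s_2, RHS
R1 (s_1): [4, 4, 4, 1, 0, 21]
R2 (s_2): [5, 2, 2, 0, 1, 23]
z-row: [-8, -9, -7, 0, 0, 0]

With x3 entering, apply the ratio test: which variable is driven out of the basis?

s_1

Column x3 entries and ratios — s_1: 21/4 = 21/4; s_2: 23/2 = 23/2.
Smallest ratio is 21/4 in the row of s_1, so s_1 leaves.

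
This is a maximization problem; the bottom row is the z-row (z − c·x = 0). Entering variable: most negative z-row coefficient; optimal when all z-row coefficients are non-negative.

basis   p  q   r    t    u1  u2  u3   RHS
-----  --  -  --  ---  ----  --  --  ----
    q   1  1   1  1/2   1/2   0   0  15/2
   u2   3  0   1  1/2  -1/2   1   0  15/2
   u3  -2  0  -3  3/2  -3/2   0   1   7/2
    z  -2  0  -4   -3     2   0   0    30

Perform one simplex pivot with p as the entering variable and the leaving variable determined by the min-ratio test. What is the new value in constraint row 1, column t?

1/3

Ratio test on column p — row 1: (15/2)/1 = 15/2; row 2: (15/2)/3 = 5/2; row 3: entry -2 ≤ 0. Minimum is 5/2 at row 2 (u2 leaves); pivot element 3.
Divide row 2 by 3; eliminate column p from the other rows.
Row 1 update in column t: 1/2 − 1·(1/6) = 1/3.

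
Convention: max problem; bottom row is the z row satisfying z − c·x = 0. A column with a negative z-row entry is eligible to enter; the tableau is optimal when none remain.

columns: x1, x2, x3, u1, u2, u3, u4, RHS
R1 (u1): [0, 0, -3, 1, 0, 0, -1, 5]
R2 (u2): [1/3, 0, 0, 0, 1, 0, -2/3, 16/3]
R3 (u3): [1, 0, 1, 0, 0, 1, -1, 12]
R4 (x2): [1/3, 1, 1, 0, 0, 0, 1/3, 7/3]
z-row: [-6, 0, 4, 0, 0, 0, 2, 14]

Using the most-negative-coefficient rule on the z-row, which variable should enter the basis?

Negative z-row entries: x1: -6.
The most negative is -6 in column x1, so x1 enters.

x1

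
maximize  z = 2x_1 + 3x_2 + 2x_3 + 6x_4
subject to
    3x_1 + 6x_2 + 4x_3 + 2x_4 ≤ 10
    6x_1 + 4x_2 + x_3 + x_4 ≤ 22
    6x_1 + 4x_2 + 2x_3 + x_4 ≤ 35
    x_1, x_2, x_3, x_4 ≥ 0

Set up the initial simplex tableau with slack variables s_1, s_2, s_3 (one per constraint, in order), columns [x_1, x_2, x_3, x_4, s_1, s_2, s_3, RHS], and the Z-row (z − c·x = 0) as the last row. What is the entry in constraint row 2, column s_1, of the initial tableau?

Slack s_1 belongs to constraint 1; its column is the unit vector e_1, so the entry in row 2 is 0.

0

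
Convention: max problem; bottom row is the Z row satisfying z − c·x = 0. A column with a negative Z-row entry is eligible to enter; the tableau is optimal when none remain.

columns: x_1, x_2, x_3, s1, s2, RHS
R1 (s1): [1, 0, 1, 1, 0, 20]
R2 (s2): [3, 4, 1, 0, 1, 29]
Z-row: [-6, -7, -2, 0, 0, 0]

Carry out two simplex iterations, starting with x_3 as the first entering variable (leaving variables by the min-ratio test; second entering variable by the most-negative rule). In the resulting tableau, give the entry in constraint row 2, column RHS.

Ratio test on column x_3 — row 1: 20/1 = 20; row 2: 29/1 = 29. Minimum is 20 at row 1 (s1 leaves); pivot element 1.
Divide row 1 by 1; eliminate column x_3 from the other rows.
Second iteration: most negative Z-row entry is -7 in column x_2, so x_2 enters.
Ratio test on column x_2 — row 1: entry 0 ≤ 0; row 2: 9/4 = 9/4. Minimum is 9/4 at row 2 (s2 leaves); pivot element 4.
Divide row 2 by 4; eliminate column x_2 from the other rows.
After both pivots, the entry at constraint row 2, column RHS is 9/4.

9/4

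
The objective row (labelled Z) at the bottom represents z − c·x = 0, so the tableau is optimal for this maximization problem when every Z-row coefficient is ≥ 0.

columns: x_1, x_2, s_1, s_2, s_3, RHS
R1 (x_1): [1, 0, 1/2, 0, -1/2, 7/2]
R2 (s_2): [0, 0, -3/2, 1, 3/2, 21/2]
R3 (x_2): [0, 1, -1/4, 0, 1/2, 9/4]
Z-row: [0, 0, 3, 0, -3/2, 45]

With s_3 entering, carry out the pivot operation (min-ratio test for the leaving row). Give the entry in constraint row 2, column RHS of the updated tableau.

Ratio test on column s_3 — row 1: entry -1/2 ≤ 0; row 2: (21/2)/(3/2) = 7; row 3: (9/4)/(1/2) = 9/2. Minimum is 9/2 at row 3 (x_2 leaves); pivot element 1/2.
Divide row 3 by 1/2; eliminate column s_3 from the other rows.
Row 2 update in column RHS: 21/2 − (3/2)·(9/2) = 15/4.

15/4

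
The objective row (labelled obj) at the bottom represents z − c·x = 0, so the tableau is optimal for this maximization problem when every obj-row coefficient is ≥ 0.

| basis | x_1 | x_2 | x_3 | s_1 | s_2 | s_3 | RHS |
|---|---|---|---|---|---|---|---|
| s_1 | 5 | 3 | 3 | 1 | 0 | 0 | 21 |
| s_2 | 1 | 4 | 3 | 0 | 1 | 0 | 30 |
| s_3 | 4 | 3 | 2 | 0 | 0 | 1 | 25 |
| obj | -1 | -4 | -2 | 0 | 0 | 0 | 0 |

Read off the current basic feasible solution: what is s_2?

30

s_2 is basic (row 2); its value is the RHS of that row, 30.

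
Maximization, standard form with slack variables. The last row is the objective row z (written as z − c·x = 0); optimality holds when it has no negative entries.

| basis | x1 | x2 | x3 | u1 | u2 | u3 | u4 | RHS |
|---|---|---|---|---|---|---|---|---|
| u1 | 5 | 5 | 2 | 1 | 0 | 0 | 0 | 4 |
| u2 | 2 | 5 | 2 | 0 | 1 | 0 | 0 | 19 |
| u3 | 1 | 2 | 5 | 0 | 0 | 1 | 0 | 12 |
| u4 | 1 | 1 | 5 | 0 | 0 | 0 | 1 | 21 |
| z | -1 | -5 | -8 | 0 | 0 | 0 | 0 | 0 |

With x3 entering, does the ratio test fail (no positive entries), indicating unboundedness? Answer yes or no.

no

Column x3 has positive entries in row(s) 1, 2, 3, 4, so the ratio test bounds it — not unbounded.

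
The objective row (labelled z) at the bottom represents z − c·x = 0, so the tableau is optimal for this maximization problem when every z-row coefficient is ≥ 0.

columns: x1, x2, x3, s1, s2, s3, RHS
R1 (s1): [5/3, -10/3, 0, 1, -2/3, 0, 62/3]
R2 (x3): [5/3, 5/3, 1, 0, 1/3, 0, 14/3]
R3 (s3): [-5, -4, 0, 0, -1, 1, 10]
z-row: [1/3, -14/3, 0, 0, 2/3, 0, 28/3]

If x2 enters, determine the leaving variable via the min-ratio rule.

x3

Column x2 entries and ratios — s1: -10/3 ≤ 0, skip; x3: (14/3)/(5/3) = 14/5; s3: -4 ≤ 0, skip.
Smallest ratio is 14/5 in the row of x3, so x3 leaves.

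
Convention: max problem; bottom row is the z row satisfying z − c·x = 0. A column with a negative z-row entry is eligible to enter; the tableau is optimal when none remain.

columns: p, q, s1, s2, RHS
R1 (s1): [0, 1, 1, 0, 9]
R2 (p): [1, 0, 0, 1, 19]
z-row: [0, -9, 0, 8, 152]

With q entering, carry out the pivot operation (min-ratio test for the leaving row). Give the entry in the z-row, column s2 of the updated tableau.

8

Ratio test on column q — row 1: 9/1 = 9; row 2: entry 0 ≤ 0. Minimum is 9 at row 1 (s1 leaves); pivot element 1.
Divide row 1 by 1; eliminate column q from the other rows.
z-row update in column s2: 8 − (-9)·0 = 8.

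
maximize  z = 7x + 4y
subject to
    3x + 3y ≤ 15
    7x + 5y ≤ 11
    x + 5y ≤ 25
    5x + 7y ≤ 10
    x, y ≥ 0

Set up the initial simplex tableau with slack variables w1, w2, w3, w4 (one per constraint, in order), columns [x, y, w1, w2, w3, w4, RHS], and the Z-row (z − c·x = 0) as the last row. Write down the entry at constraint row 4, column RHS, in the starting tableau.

The RHS of constraint 4 is b_4 = 10.

10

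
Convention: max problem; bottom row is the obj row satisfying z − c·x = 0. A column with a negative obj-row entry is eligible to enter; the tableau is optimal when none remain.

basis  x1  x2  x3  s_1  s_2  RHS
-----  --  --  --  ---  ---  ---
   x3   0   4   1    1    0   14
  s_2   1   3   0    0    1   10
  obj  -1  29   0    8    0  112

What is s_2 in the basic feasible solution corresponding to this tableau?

s_2 is basic (row 2); its value is the RHS of that row, 10.

10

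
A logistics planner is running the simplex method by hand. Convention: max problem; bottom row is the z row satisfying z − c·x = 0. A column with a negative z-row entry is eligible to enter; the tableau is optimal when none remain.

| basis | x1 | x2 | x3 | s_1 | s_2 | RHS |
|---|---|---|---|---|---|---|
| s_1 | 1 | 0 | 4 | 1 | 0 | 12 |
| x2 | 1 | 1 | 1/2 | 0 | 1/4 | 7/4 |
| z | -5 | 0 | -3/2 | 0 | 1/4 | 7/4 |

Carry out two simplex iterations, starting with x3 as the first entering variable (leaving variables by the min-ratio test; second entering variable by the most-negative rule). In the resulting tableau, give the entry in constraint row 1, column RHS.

Ratio test on column x3 — row 1: 12/4 = 3; row 2: (7/4)/(1/2) = 7/2. Minimum is 3 at row 1 (s_1 leaves); pivot element 4.
Divide row 1 by 4; eliminate column x3 from the other rows.
Second iteration: most negative z-row entry is -37/8 in column x1, so x1 enters.
Ratio test on column x1 — row 1: 3/(1/4) = 12; row 2: (1/4)/(7/8) = 2/7. Minimum is 2/7 at row 2 (x2 leaves); pivot element 7/8.
Divide row 2 by 7/8; eliminate column x1 from the other rows.
After both pivots, the entry at constraint row 1, column RHS is 41/14.

41/14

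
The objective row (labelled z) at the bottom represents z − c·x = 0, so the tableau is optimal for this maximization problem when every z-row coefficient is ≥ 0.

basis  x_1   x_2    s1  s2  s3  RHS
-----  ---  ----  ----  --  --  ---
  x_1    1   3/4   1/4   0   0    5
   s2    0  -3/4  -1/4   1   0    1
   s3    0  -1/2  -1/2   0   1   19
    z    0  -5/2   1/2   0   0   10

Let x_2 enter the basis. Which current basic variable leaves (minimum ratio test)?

x_1

Column x_2 entries and ratios — x_1: 5/(3/4) = 20/3; s2: -3/4 ≤ 0, skip; s3: -1/2 ≤ 0, skip.
Smallest ratio is 20/3 in the row of x_1, so x_1 leaves.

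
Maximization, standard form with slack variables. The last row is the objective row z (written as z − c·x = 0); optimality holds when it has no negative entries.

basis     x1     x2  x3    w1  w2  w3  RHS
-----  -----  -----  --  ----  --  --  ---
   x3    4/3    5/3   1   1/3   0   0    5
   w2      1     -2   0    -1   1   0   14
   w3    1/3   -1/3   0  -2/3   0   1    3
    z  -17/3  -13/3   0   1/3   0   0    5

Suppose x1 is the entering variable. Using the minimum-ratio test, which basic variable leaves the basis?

x3

Column x1 entries and ratios — x3: 5/(4/3) = 15/4; w2: 14/1 = 14; w3: 3/(1/3) = 9.
Smallest ratio is 15/4 in the row of x3, so x3 leaves.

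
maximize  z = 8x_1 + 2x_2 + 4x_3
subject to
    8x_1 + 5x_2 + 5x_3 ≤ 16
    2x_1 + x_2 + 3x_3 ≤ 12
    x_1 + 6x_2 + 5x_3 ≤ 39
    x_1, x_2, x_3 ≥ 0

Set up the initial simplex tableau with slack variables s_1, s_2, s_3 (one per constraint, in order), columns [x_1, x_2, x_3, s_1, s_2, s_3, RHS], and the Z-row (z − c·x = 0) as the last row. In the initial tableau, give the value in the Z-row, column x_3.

-4

The Z-row carries the negated objective coefficients: the x_3 entry is -4.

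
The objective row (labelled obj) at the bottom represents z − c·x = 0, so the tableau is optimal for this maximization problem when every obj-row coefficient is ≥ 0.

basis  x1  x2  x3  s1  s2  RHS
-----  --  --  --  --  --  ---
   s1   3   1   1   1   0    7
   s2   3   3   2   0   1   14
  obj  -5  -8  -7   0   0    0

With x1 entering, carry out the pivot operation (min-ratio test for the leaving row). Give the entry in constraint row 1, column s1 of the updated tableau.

Ratio test on column x1 — row 1: 7/3 = 7/3; row 2: 14/3 = 14/3. Minimum is 7/3 at row 1 (s1 leaves); pivot element 3.
Divide row 1 by 3; eliminate column x1 from the other rows.
In the new row 1, the s1 entry is the old entry divided by the pivot: 1/3 = 1/3.

1/3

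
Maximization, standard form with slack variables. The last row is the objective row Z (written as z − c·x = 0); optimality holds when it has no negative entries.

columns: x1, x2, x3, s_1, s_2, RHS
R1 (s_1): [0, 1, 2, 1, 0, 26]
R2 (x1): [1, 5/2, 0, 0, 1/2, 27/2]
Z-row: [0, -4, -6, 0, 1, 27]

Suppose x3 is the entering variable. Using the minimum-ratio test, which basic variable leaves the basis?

Column x3 entries and ratios — s_1: 26/2 = 13; x1: 0 ≤ 0, skip.
Smallest ratio is 13 in the row of s_1, so s_1 leaves.

s_1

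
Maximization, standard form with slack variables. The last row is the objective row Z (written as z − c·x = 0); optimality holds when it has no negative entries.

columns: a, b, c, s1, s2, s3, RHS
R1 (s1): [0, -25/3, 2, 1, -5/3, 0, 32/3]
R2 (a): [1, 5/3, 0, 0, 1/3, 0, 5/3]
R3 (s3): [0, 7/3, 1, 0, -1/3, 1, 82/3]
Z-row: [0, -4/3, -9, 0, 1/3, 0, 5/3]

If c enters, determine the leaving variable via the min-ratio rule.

s1

Column c entries and ratios — s1: (32/3)/2 = 16/3; a: 0 ≤ 0, skip; s3: (82/3)/1 = 82/3.
Smallest ratio is 16/3 in the row of s1, so s1 leaves.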